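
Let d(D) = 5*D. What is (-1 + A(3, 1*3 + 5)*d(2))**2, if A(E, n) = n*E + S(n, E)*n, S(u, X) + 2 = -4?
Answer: 58081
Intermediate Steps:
S(u, X) = -6 (S(u, X) = -2 - 4 = -6)
A(E, n) = -6*n + E*n (A(E, n) = n*E - 6*n = E*n - 6*n = -6*n + E*n)
(-1 + A(3, 1*3 + 5)*d(2))**2 = (-1 + ((1*3 + 5)*(-6 + 3))*(5*2))**2 = (-1 + ((3 + 5)*(-3))*10)**2 = (-1 + (8*(-3))*10)**2 = (-1 - 24*10)**2 = (-1 - 240)**2 = (-241)**2 = 58081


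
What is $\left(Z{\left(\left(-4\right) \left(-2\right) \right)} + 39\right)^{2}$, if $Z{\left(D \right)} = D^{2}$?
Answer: $10609$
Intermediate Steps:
$\left(Z{\left(\left(-4\right) \left(-2\right) \right)} + 39\right)^{2} = \left(\left(\left(-4\right) \left(-2\right)\right)^{2} + 39\right)^{2} = \left(8^{2} + 39\right)^{2} = \left(64 + 39\right)^{2} = 103^{2} = 10609$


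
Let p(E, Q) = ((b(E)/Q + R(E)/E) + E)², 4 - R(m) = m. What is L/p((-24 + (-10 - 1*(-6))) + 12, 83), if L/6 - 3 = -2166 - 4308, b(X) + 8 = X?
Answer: -158502112/1255827 ≈ -126.21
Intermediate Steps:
R(m) = 4 - m
b(X) = -8 + X
p(E, Q) = (E + (4 - E)/E + (-8 + E)/Q)² (p(E, Q) = (((-8 + E)/Q + (4 - E)/E) + E)² = (((4 - E)/E + (-8 + E)/Q) + E)² = (E + (4 - E)/E + (-8 + E)/Q)²)
L = -38826 (L = 18 + 6*(-2166 - 4308) = 18 + 6*(-6474) = 18 - 38844 = -38826)
L/p((-24 + (-10 - 1*(-6))) + 12, 83) = -38826*6889*((-24 + (-10 - 1*(-6))) + 12)²/(((-24 + (-10 - 1*(-6))) + 12)*(-8 + ((-24 + (-10 - 1*(-6))) + 12)) + 83*((-24 + (-10 - 1*(-6))) + 12)² - 1*83*(-4 + ((-24 + (-10 - 1*(-6))) + 12)))² = -38826*6889*((-24 + (-10 + 6)) + 12)²/(((-24 + (-10 + 6)) + 12)*(-8 + ((-24 + (-10 + 6)) + 12)) + 83*((-24 + (-10 + 6)) + 12)² - 1*83*(-4 + ((-24 + (-10 + 6)) + 12)))² = -38826*6889*((-24 - 4) + 12)²/(((-24 - 4) + 12)*(-8 + ((-24 - 4) + 12)) + 83*((-24 - 4) + 12)² - 1*83*(-4 + ((-24 - 4) + 12)))² = -38826*6889*(-28 + 12)²/((-28 + 12)*(-8 + (-28 + 12)) + 83*(-28 + 12)² - 1*83*(-4 + (-28 + 12)))² = -38826*1763584/(-16*(-8 - 16) + 83*(-16)² - 1*83*(-4 - 16))² = -38826*1763584/(-16*(-24) + 83*256 - 1*83*(-20))² = -38826*1763584/(384 + 21248 + 1660)² = -38826/((1/256)*(1/6889)*23292²) = -38826/((1/256)*(1/6889)*542517264) = -38826/33907329/110224 = -38826*110224/33907329 = -158502112/1255827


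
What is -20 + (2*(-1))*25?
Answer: -70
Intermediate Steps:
-20 + (2*(-1))*25 = -20 - 2*25 = -20 - 50 = -70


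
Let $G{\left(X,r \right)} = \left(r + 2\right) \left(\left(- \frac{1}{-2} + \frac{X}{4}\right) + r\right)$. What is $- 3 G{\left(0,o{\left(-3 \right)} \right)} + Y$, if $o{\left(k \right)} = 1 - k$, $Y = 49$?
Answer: $-32$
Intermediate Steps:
$G{\left(X,r \right)} = \left(2 + r\right) \left(\frac{1}{2} + r + \frac{X}{4}\right)$ ($G{\left(X,r \right)} = \left(2 + r\right) \left(\left(\left(-1\right) \left(- \frac{1}{2}\right) + X \frac{1}{4}\right) + r\right) = \left(2 + r\right) \left(\left(\frac{1}{2} + \frac{X}{4}\right) + r\right) = \left(2 + r\right) \left(\frac{1}{2} + r + \frac{X}{4}\right)$)
$- 3 G{\left(0,o{\left(-3 \right)} \right)} + Y = - 3 \left(1 + \left(1 - -3\right)^{2} + \frac{1}{2} \cdot 0 + \frac{5 \left(1 - -3\right)}{2} + \frac{1}{4} \cdot 0 \left(1 - -3\right)\right) + 49 = - 3 \left(1 + \left(1 + 3\right)^{2} + 0 + \frac{5 \left(1 + 3\right)}{2} + \frac{1}{4} \cdot 0 \left(1 + 3\right)\right) + 49 = - 3 \left(1 + 4^{2} + 0 + \frac{5}{2} \cdot 4 + \frac{1}{4} \cdot 0 \cdot 4\right) + 49 = - 3 \left(1 + 16 + 0 + 10 + 0\right) + 49 = \left(-3\right) 27 + 49 = -81 + 49 = -32$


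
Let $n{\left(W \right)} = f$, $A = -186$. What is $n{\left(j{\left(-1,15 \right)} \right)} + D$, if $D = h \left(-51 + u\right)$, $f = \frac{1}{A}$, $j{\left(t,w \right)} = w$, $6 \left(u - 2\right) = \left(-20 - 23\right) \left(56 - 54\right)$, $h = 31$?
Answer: $- \frac{121727}{62} \approx -1963.3$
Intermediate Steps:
$u = - \frac{37}{3}$ ($u = 2 + \frac{\left(-20 - 23\right) \left(56 - 54\right)}{6} = 2 + \frac{\left(-43\right) 2}{6} = 2 + \frac{1}{6} \left(-86\right) = 2 - \frac{43}{3} = - \frac{37}{3} \approx -12.333$)
$f = - \frac{1}{186}$ ($f = \frac{1}{-186} = - \frac{1}{186} \approx -0.0053763$)
$D = - \frac{5890}{3}$ ($D = 31 \left(-51 - \frac{37}{3}\right) = 31 \left(- \frac{190}{3}\right) = - \frac{5890}{3} \approx -1963.3$)
$n{\left(W \right)} = - \frac{1}{186}$
$n{\left(j{\left(-1,15 \right)} \right)} + D = - \frac{1}{186} - \frac{5890}{3} = - \frac{121727}{62}$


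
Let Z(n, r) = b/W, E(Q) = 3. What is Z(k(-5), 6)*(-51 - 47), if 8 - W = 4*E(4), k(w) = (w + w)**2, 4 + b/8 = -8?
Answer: -2352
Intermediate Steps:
b = -96 (b = -32 + 8*(-8) = -32 - 64 = -96)
k(w) = 4*w**2 (k(w) = (2*w)**2 = 4*w**2)
W = -4 (W = 8 - 4*3 = 8 - 1*12 = 8 - 12 = -4)
Z(n, r) = 24 (Z(n, r) = -96/(-4) = -96*(-1/4) = 24)
Z(k(-5), 6)*(-51 - 47) = 24*(-51 - 47) = 24*(-98) = -2352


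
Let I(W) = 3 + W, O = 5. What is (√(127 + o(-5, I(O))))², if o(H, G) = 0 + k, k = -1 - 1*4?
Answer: 122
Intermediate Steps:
k = -5 (k = -1 - 4 = -5)
o(H, G) = -5 (o(H, G) = 0 - 5 = -5)
(√(127 + o(-5, I(O))))² = (√(127 - 5))² = (√122)² = 122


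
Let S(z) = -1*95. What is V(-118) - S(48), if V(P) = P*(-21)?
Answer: 2573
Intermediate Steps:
S(z) = -95
V(P) = -21*P
V(-118) - S(48) = -21*(-118) - 1*(-95) = 2478 + 95 = 2573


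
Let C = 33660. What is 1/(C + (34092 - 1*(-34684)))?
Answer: 1/102436 ≈ 9.7622e-6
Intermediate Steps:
1/(C + (34092 - 1*(-34684))) = 1/(33660 + (34092 - 1*(-34684))) = 1/(33660 + (34092 + 34684)) = 1/(33660 + 68776) = 1/102436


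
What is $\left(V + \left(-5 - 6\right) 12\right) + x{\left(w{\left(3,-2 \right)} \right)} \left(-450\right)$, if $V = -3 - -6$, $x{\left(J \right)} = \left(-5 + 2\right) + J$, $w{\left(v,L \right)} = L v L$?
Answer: $-4179$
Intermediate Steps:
$w{\left(v,L \right)} = v L^{2}$
$x{\left(J \right)} = -3 + J$
$V = 3$ ($V = -3 + 6 = 3$)
$\left(V + \left(-5 - 6\right) 12\right) + x{\left(w{\left(3,-2 \right)} \right)} \left(-450\right) = \left(3 + \left(-5 - 6\right) 12\right) + \left(-3 + 3 \left(-2\right)^{2}\right) \left(-450\right) = \left(3 + \left(-5 - 6\right) 12\right) + \left(-3 + 3 \cdot 4\right) \left(-450\right) = \left(3 - 132\right) + \left(-3 + 12\right) \left(-450\right) = \left(3 - 132\right) + 9 \left(-450\right) = -129 - 4050 = -4179$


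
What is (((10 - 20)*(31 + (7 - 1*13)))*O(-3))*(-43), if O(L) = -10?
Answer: -107500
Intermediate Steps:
(((10 - 20)*(31 + (7 - 1*13)))*O(-3))*(-43) = (((10 - 20)*(31 + (7 - 1*13)))*(-10))*(-43) = (-10*(31 + (7 - 13))*(-10))*(-43) = (-10*(31 - 6)*(-10))*(-43) = (-10*25*(-10))*(-43) = -250*(-10)*(-43) = 2500*(-43) = -107500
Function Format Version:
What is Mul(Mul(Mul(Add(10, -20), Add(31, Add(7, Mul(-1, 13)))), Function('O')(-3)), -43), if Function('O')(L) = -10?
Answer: -107500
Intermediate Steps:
Mul(Mul(Mul(Add(10, -20), Add(31, Add(7, Mul(-1, 13)))), Function('O')(-3)), -43) = Mul(Mul(Mul(Add(10, -20), Add(31, Add(7, Mul(-1, 13)))), -10), -43) = Mul(Mul(Mul(-10, Add(31, Add(7, -13))), -10), -43) = Mul(Mul(Mul(-10, Add(31, -6)), -10), -43) = Mul(Mul(Mul(-10, 25), -10), -43) = Mul(Mul(-250, -10), -43) = Mul(2500, -43) = -107500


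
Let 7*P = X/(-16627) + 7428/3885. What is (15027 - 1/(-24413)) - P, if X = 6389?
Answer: 55292832268542899/3679619030815 ≈ 15027.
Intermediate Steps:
P = 32894697/150723755 (P = (6389/(-16627) + 7428/3885)/7 = (6389*(-1/16627) + 7428*(1/3885))/7 = (-6389/16627 + 2476/1295)/7 = (1/7)*(32894697/21531965) = 32894697/150723755 ≈ 0.21825)
(15027 - 1/(-24413)) - P = (15027 - 1/(-24413)) - 1*32894697/150723755 = (15027 - 1*(-1/24413)) - 32894697/150723755 = (15027 + 1/24413) - 32894697/150723755 = 366854152/24413 - 32894697/150723755 = 55292832268542899/3679619030815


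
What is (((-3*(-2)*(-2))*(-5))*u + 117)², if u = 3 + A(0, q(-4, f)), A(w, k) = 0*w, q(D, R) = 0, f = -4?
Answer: 88209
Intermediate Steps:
A(w, k) = 0
u = 3 (u = 3 + 0 = 3)
(((-3*(-2)*(-2))*(-5))*u + 117)² = (((-3*(-2)*(-2))*(-5))*3 + 117)² = (((6*(-2))*(-5))*3 + 117)² = (-12*(-5)*3 + 117)² = (60*3 + 117)² = (180 + 117)² = 297² = 88209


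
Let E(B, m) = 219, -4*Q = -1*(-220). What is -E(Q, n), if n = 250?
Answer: -219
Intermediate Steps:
Q = -55 (Q = -(-1)*(-220)/4 = -¼*220 = -55)
-E(Q, n) = -1*219 = -219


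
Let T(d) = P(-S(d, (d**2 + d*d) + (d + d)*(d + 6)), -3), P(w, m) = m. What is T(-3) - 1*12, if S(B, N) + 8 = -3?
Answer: -15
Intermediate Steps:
S(B, N) = -11 (S(B, N) = -8 - 3 = -11)
T(d) = -3
T(-3) - 1*12 = -3 - 1*12 = -3 - 12 = -15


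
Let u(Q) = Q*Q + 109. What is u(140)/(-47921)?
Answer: -19709/47921 ≈ -0.41128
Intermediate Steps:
u(Q) = 109 + Q² (u(Q) = Q² + 109 = 109 + Q²)
u(140)/(-47921) = (109 + 140²)/(-47921) = (109 + 19600)*(-1/47921) = 19709*(-1/47921) = -19709/47921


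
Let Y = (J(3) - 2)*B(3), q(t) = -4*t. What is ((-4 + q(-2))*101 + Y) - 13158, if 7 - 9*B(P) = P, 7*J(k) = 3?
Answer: -803546/63 ≈ -12755.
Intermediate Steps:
J(k) = 3/7 (J(k) = (⅐)*3 = 3/7)
B(P) = 7/9 - P/9
Y = -44/63 (Y = (3/7 - 2)*(7/9 - ⅑*3) = -11*(7/9 - ⅓)/7 = -11/7*4/9 = -44/63 ≈ -0.69841)
((-4 + q(-2))*101 + Y) - 13158 = ((-4 - 4*(-2))*101 - 44/63) - 13158 = ((-4 + 8)*101 - 44/63) - 13158 = (4*101 - 44/63) - 13158 = (404 - 44/63) - 13158 = 25408/63 - 13158 = -803546/63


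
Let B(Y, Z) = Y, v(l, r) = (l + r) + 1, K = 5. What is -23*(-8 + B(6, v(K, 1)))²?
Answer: -92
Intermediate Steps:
v(l, r) = 1 + l + r
-23*(-8 + B(6, v(K, 1)))² = -23*(-8 + 6)² = -23*(-2)² = -23*4 = -92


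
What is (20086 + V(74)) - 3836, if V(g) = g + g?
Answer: 16398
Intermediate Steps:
V(g) = 2*g
(20086 + V(74)) - 3836 = (20086 + 2*74) - 3836 = (20086 + 148) - 3836 = 20234 - 3836 = 16398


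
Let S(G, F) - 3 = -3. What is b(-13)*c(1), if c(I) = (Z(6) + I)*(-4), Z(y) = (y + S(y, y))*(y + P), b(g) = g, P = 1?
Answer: 2236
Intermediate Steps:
S(G, F) = 0 (S(G, F) = 3 - 3 = 0)
Z(y) = y*(1 + y) (Z(y) = (y + 0)*(y + 1) = y*(1 + y))
c(I) = -168 - 4*I (c(I) = (6*(1 + 6) + I)*(-4) = (6*7 + I)*(-4) = (42 + I)*(-4) = -168 - 4*I)
b(-13)*c(1) = -13*(-168 - 4*1) = -13*(-168 - 4) = -13*(-172) = 2236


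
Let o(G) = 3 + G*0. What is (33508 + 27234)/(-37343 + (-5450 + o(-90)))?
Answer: -2761/1945 ≈ -1.4195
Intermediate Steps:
o(G) = 3 (o(G) = 3 + 0 = 3)
(33508 + 27234)/(-37343 + (-5450 + o(-90))) = (33508 + 27234)/(-37343 + (-5450 + 3)) = 60742/(-37343 - 5447) = 60742/(-42790) = 60742*(-1/42790) = -2761/1945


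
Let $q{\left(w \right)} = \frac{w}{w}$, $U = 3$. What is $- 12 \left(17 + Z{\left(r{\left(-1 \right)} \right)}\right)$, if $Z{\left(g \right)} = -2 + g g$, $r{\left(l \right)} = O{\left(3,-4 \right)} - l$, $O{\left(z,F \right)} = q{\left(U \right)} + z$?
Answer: $-480$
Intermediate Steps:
$q{\left(w \right)} = 1$
$O{\left(z,F \right)} = 1 + z$
$r{\left(l \right)} = 4 - l$ ($r{\left(l \right)} = \left(1 + 3\right) - l = 4 - l$)
$Z{\left(g \right)} = -2 + g^{2}$
$- 12 \left(17 + Z{\left(r{\left(-1 \right)} \right)}\right) = - 12 \left(17 - \left(2 - \left(4 - -1\right)^{2}\right)\right) = - 12 \left(17 - \left(2 - \left(4 + 1\right)^{2}\right)\right) = - 12 \left(17 - \left(2 - 5^{2}\right)\right) = - 12 \left(17 + \left(-2 + 25\right)\right) = - 12 \left(17 + 23\right) = \left(-12\right) 40 = -480$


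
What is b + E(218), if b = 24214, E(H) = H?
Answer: 24432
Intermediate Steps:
b + E(218) = 24214 + 218 = 24432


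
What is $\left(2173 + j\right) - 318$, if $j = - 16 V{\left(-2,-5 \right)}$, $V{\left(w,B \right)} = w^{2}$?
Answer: $1791$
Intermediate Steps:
$j = -64$ ($j = - 16 \left(-2\right)^{2} = \left(-16\right) 4 = -64$)
$\left(2173 + j\right) - 318 = \left(2173 - 64\right) - 318 = 2109 - 318 = 1791$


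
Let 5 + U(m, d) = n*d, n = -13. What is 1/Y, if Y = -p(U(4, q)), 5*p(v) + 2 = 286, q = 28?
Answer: -5/284 ≈ -0.017606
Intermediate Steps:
U(m, d) = -5 - 13*d
p(v) = 284/5 (p(v) = -⅖ + (⅕)*286 = -⅖ + 286/5 = 284/5)
Y = -284/5 (Y = -1*284/5 = -284/5 ≈ -56.800)
1/Y = 1/(-284/5) = -5/284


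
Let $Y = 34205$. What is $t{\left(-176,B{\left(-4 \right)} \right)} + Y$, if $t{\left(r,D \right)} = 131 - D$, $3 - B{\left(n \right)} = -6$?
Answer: $34327$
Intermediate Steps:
$B{\left(n \right)} = 9$ ($B{\left(n \right)} = 3 - -6 = 3 + 6 = 9$)
$t{\left(-176,B{\left(-4 \right)} \right)} + Y = \left(131 - 9\right) + 34205 = 122 + 34205 = 34327$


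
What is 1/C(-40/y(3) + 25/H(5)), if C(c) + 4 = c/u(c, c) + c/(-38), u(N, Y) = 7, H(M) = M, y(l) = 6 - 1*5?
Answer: -38/307 ≈ -0.12378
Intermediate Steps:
y(l) = 1 (y(l) = 6 - 5 = 1)
C(c) = -4 + 31*c/266 (C(c) = -4 + (c/7 + c/(-38)) = -4 + (c*(⅐) + c*(-1/38)) = -4 + (c/7 - c/38) = -4 + 31*c/266)
1/C(-40/y(3) + 25/H(5)) = 1/(-4 + 31*(-40/1 + 25/5)/266) = 1/(-4 + 31*(-40*1 + 25*(⅕))/266) = 1/(-4 + 31*(-40 + 5)/266) = 1/(-4 + (31/266)*(-35)) = 1/(-4 - 155/38) = 1/(-307/38) = -38/307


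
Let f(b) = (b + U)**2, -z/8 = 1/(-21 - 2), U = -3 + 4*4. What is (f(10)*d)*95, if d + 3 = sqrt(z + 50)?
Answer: -150765 + 2185*sqrt(26634) ≈ 2.0583e+5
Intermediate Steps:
U = 13 (U = -3 + 16 = 13)
z = 8/23 (z = -8/(-21 - 2) = -8/(-23) = -8*(-1/23) = 8/23 ≈ 0.34783)
d = -3 + sqrt(26634)/23 (d = -3 + sqrt(8/23 + 50) = -3 + sqrt(1158/23) = -3 + sqrt(26634)/23 ≈ 4.0956)
f(b) = (13 + b)**2 (f(b) = (b + 13)**2 = (13 + b)**2)
(f(10)*d)*95 = ((13 + 10)**2*(-3 + sqrt(26634)/23))*95 = (23**2*(-3 + sqrt(26634)/23))*95 = (529*(-3 + sqrt(26634)/23))*95 = (-1587 + 23*sqrt(26634))*95 = -150765 + 2185*sqrt(26634)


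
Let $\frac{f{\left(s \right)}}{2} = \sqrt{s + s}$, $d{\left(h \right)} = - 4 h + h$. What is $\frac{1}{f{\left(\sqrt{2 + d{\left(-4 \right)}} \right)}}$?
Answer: $\frac{\sqrt[4]{2} \cdot 7^{\frac{3}{4}}}{28} \approx 0.18278$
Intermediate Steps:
$d{\left(h \right)} = - 3 h$
$f{\left(s \right)} = 2 \sqrt{2} \sqrt{s}$ ($f{\left(s \right)} = 2 \sqrt{s + s} = 2 \sqrt{2 s} = 2 \sqrt{2} \sqrt{s}$)
$\frac{1}{f{\left(\sqrt{2 + d{\left(-4 \right)}} \right)}} = \frac{1}{2 \sqrt{2} \sqrt{\sqrt{2 - -12}}} = \frac{1}{2 \sqrt{2} \sqrt{\sqrt{2 + 12}}} = \frac{1}{2 \sqrt{2} \sqrt{\sqrt{14}}} = \frac{1}{2 \sqrt{2} \sqrt[4]{14}} = \frac{1}{2 \cdot 2^{\frac{3}{4}} \sqrt[4]{7}} = \frac{\sqrt[4]{2} \cdot 7^{\frac{3}{4}}}{28}$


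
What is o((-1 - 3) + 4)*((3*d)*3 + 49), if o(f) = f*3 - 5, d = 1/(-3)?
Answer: -230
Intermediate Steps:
d = -1/3 ≈ -0.33333
o(f) = -5 + 3*f (o(f) = 3*f - 5 = -5 + 3*f)
o((-1 - 3) + 4)*((3*d)*3 + 49) = (-5 + 3*((-1 - 3) + 4))*((3*(-1/3))*3 + 49) = (-5 + 3*(-4 + 4))*(-1*3 + 49) = (-5 + 3*0)*(-3 + 49) = (-5 + 0)*46 = -5*46 = -230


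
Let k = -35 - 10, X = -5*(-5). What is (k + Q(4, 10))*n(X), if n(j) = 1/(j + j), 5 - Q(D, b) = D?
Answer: -22/25 ≈ -0.88000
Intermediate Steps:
Q(D, b) = 5 - D
X = 25
n(j) = 1/(2*j)
k = -45
(k + Q(4, 10))*n(X) = (-45 + (5 - 1*4))*((½)/25) = (-45 + (5 - 4))*((½)*(1/25)) = (-45 + 1)*(1/50) = -44*1/50 = -22/25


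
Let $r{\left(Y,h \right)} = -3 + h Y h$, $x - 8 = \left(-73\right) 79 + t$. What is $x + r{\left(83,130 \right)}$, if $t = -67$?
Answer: $1396871$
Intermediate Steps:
$x = -5826$ ($x = 8 - 5834 = -5826$)
$r{\left(Y,h \right)} = -3 + Y h^{2}$
$x + r{\left(83,130 \right)} = -5826 - \left(3 - 83 \cdot 130^{2}\right) = -5826 + \left(-3 + 83 \cdot 16900\right) = -5826 + \left(-3 + 1402700\right) = -5826 + 1402697 = 1396871$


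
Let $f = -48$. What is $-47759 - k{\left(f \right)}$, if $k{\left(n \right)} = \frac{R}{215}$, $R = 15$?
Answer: $- \frac{2053640}{43} \approx -47759.0$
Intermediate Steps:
$k{\left(n \right)} = \frac{3}{43}$ ($k{\left(n \right)} = \frac{15}{215} = 15 \cdot \frac{1}{215} = \frac{3}{43}$)
$-47759 - k{\left(f \right)} = -47759 - \frac{3}{43} = - \frac{2053640}{43}$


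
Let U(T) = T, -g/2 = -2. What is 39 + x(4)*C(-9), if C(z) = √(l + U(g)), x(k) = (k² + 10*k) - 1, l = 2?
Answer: 39 + 55*√6 ≈ 173.72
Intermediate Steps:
g = 4 (g = -2*(-2) = 4)
x(k) = -1 + k² + 10*k
C(z) = √6 (C(z) = √(2 + 4) = √6)
39 + x(4)*C(-9) = 39 + (-1 + 4² + 10*4)*√6 = 39 + (-1 + 16 + 40)*√6 = 39 + 55*√6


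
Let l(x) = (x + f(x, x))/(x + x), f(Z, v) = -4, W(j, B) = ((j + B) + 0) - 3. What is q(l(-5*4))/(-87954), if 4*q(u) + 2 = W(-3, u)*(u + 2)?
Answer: 401/8795400 ≈ 4.5592e-5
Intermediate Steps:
W(j, B) = -3 + B + j (W(j, B) = ((B + j) + 0) - 3 = (B + j) - 3 = -3 + B + j)
l(x) = (-4 + x)/(2*x) (l(x) = (x - 4)/(x + x) = (-4 + x)/((2*x)) = (-4 + x)*(1/(2*x)) = (-4 + x)/(2*x))
q(u) = -½ + (-6 + u)*(2 + u)/4 (q(u) = -½ + ((-3 + u - 3)*(u + 2))/4 = -½ + ((-6 + u)*(2 + u))/4 = -½ + (-6 + u)*(2 + u)/4)
q(l(-5*4))/(-87954) = (-7/2 - (-4 - 5*4)/(2*((-5*4))) + ((-4 - 5*4)/(2*((-5*4))))²/4)/(-87954) = (-7/2 - (-4 - 20)/(2*(-20)) + ((½)*(-4 - 20)/(-20))²/4)*(-1/87954) = (-7/2 - (-1)*(-24)/(2*20) + ((½)*(-1/20)*(-24))²/4)*(-1/87954) = (-7/2 - 1*⅗ + (⅗)²/4)*(-1/87954) = (-7/2 - ⅗ + (¼)*(9/25))*(-1/87954) = (-7/2 - ⅗ + 9/100)*(-1/87954) = -401/100*(-1/87954) = 401/8795400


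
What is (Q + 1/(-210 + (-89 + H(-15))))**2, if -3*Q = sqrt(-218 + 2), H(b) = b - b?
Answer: -2145623/89401 + 4*I*sqrt(6)/299 ≈ -24.0 + 0.032769*I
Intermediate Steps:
H(b) = 0
Q = -2*I*sqrt(6) (Q = -sqrt(-218 + 2)/3 = -2*I*sqrt(6) ≈ -4.899*I)
(Q + 1/(-210 + (-89 + H(-15))))**2 = (-2*I*sqrt(6) + 1/(-210 + (-89 + 0)))**2 = (-2*I*sqrt(6) + 1/(-210 - 89))**2 = (-2*I*sqrt(6) + 1/(-299))**2 = (-2*I*sqrt(6) - 1/299)**2 = (-1/299 - 2*I*sqrt(6))**2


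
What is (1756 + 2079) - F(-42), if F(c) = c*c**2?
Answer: 77923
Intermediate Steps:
F(c) = c**3
(1756 + 2079) - F(-42) = (1756 + 2079) - 1*(-42)**3 = 3835 - 1*(-74088) = 3835 + 74088 = 77923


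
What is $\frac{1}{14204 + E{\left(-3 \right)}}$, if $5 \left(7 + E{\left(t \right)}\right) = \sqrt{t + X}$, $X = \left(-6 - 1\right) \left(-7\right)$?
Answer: $\frac{354925}{5038870179} - \frac{5 \sqrt{46}}{5038870179} \approx 7.0431 \cdot 10^{-5}$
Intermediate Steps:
$X = 49$ ($X = \left(-7\right) \left(-7\right) = 49$)
$E{\left(t \right)} = -7 + \frac{\sqrt{49 + t}}{5}$ ($E{\left(t \right)} = -7 + \frac{\sqrt{t + 49}}{5} = -7 + \frac{\sqrt{49 + t}}{5}$)
$\frac{1}{14204 + E{\left(-3 \right)}} = \frac{1}{14204 - \left(7 - \frac{\sqrt{49 - 3}}{5}\right)} = \frac{1}{14204 - \left(7 - \frac{\sqrt{46}}{5}\right)} = \frac{1}{14197 + \frac{\sqrt{46}}{5}}$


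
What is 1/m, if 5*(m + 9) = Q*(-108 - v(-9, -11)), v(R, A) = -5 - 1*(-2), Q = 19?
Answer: -1/408 ≈ -0.0024510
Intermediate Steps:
v(R, A) = -3 (v(R, A) = -5 + 2 = -3)
m = -408 (m = -9 + (19*(-108 - 1*(-3)))/5 = -9 + (19*(-108 + 3))/5 = -9 + (19*(-105))/5 = -9 + (1/5)*(-1995) = -9 - 399 = -408)
1/m = 1/(-408) = -1/408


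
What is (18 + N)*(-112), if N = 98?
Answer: -12992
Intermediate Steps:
(18 + N)*(-112) = (18 + 98)*(-112) = 116*(-112) = -12992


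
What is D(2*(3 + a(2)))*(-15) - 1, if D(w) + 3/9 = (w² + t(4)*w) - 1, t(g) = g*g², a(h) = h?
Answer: -11081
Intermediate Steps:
t(g) = g³
D(w) = -4/3 + w² + 64*w (D(w) = -⅓ + ((w² + 4³*w) - 1) = -⅓ + ((w² + 64*w) - 1) = -⅓ + (-1 + w² + 64*w) = -4/3 + w² + 64*w)
D(2*(3 + a(2)))*(-15) - 1 = (-4/3 + (2*(3 + 2))² + 64*(2*(3 + 2)))*(-15) - 1 = (-4/3 + (2*5)² + 64*(2*5))*(-15) - 1 = (-4/3 + 10² + 64*10)*(-15) - 1 = (-4/3 + 100 + 640)*(-15) - 1 = (2216/3)*(-15) - 1 = -11080 - 1 = -11081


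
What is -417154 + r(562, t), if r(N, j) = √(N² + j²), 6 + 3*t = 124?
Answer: -417154 + 2*√714130/3 ≈ -4.1659e+5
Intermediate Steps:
t = 118/3 (t = -2 + (⅓)*124 = -2 + 124/3 = 118/3 ≈ 39.333)
-417154 + r(562, t) = -417154 + √(562² + (118/3)²) = -417154 + √(315844 + 13924/9) = -417154 + √(2856520/9) = -417154 + 2*√714130/3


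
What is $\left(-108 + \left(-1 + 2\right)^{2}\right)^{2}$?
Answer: $11449$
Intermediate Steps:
$\left(-108 + \left(-1 + 2\right)^{2}\right)^{2} = \left(-108 + 1^{2}\right)^{2} = \left(-108 + 1\right)^{2} = \left(-107\right)^{2} = 11449$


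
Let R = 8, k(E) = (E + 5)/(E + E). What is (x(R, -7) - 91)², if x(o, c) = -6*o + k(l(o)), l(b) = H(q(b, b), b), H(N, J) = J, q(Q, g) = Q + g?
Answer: 4888521/256 ≈ 19096.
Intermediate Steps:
l(b) = b
k(E) = (5 + E)/(2*E) (k(E) = (5 + E)/((2*E)) = (5 + E)*(1/(2*E)) = (5 + E)/(2*E))
x(o, c) = -6*o + (5 + o)/(2*o)
(x(R, -7) - 91)² = ((½)*(5 + 8 - 12*8²)/8 - 91)² = ((½)*(⅛)*(5 + 8 - 12*64) - 91)² = ((½)*(⅛)*(5 + 8 - 768) - 91)² = ((½)*(⅛)*(-755) - 91)² = (-755/16 - 91)² = (-2211/16)² = 4888521/256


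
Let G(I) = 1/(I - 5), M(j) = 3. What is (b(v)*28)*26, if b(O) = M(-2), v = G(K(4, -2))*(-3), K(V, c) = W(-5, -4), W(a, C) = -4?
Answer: 2184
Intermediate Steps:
K(V, c) = -4
G(I) = 1/(-5 + I)
v = ⅓ (v = -3/(-5 - 4) = -3/(-9) = -⅑*(-3) = ⅓ ≈ 0.33333)
b(O) = 3
(b(v)*28)*26 = (3*28)*26 = 84*26 = 2184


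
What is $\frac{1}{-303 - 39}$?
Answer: $- \frac{1}{342} \approx -0.002924$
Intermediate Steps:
$\frac{1}{-303 - 39} = \frac{1}{-342} = - \frac{1}{342}$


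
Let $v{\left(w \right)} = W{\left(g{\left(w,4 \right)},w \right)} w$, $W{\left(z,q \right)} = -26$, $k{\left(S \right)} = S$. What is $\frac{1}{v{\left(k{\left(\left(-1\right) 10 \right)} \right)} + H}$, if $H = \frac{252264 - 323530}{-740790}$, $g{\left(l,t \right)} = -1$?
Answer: $\frac{370395}{96338333} \approx 0.0038447$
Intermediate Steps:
$v{\left(w \right)} = - 26 w$
$H = \frac{35633}{370395}$ ($H = \left(-71266\right) \left(- \frac{1}{740790}\right) = \frac{35633}{370395} \approx 0.096203$)
$\frac{1}{v{\left(k{\left(\left(-1\right) 10 \right)} \right)} + H} = \frac{1}{- 26 \left(\left(-1\right) 10\right) + \frac{35633}{370395}} = \frac{1}{\left(-26\right) \left(-10\right) + \frac{35633}{370395}} = \frac{1}{260 + \frac{35633}{370395}} = \frac{1}{\frac{96338333}{370395}} = \frac{370395}{96338333}$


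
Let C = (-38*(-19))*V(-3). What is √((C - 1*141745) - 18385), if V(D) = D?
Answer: 2*I*√40574 ≈ 402.86*I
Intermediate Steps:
C = -2166 (C = -38*(-19)*(-3) = 722*(-3) = -2166)
√((C - 1*141745) - 18385) = √((-2166 - 1*141745) - 18385) = √((-2166 - 141745) - 18385) = √(-143911 - 18385) = √(-162296) = 2*I*√40574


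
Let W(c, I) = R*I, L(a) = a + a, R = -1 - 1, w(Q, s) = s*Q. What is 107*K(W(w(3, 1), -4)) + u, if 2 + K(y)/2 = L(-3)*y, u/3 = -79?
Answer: -10937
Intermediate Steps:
u = -237 (u = 3*(-79) = -237)
w(Q, s) = Q*s
R = -2
L(a) = 2*a
W(c, I) = -2*I
K(y) = -4 - 12*y (K(y) = -4 + 2*((2*(-3))*y) = -4 + 2*(-6*y) = -4 - 12*y)
107*K(W(w(3, 1), -4)) + u = 107*(-4 - (-24)*(-4)) - 237 = 107*(-4 - 12*8) - 237 = 107*(-4 - 96) - 237 = 107*(-100) - 237 = -10700 - 237 = -10937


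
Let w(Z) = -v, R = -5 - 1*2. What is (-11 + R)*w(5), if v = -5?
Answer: -90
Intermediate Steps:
R = -7 (R = -5 - 2 = -7)
w(Z) = 5 (w(Z) = -1*(-5) = 5)
(-11 + R)*w(5) = (-11 - 7)*5 = -18*5 = -90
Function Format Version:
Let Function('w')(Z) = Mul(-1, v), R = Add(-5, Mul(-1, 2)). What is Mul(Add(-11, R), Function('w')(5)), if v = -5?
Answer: -90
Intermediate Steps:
R = -7 (R = Add(-5, -2) = -7)
Function('w')(Z) = 5 (Function('w')(Z) = Mul(-1, -5) = 5)
Mul(Add(-11, R), Function('w')(5)) = Mul(Add(-11, -7), 5) = Mul(-18, 5) = -90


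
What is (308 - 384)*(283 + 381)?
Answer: -50464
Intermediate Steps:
(308 - 384)*(283 + 381) = -76*664 = -50464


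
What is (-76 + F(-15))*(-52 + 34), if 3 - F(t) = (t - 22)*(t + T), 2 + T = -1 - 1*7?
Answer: 17964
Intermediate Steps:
T = -10 (T = -2 + (-1 - 1*7) = -2 + (-1 - 7) = -2 - 8 = -10)
F(t) = 3 - (-22 + t)*(-10 + t) (F(t) = 3 - (t - 22)*(t - 10) = 3 - (-22 + t)*(-10 + t))
(-76 + F(-15))*(-52 + 34) = (-76 + (-217 - 1*(-15)² + 32*(-15)))*(-52 + 34) = (-76 + (-217 - 1*225 - 480))*(-18) = (-76 + (-217 - 225 - 480))*(-18) = (-76 - 922)*(-18) = -998*(-18) = 17964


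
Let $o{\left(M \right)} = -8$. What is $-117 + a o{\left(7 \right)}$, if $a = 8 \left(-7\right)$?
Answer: $331$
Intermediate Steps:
$a = -56$
$-117 + a o{\left(7 \right)} = -117 - -448 = -117 + 448 = 331$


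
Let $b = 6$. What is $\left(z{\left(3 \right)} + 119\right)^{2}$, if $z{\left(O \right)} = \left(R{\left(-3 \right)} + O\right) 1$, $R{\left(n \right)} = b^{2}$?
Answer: $24964$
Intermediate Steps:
$R{\left(n \right)} = 36$ ($R{\left(n \right)} = 6^{2} = 36$)
$z{\left(O \right)} = 36 + O$ ($z{\left(O \right)} = \left(36 + O\right) 1 = 36 + O$)
$\left(z{\left(3 \right)} + 119\right)^{2} = \left(\left(36 + 3\right) + 119\right)^{2} = \left(39 + 119\right)^{2} = 158^{2} = 24964$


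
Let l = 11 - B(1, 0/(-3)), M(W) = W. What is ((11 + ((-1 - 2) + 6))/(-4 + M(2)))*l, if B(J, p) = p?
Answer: -77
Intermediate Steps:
l = 11 (l = 11 - 0/(-3) = 11 - 0*(-⅓) = 11 - 0 = 11 - 1*0 = 11 + 0 = 11)
((11 + ((-1 - 2) + 6))/(-4 + M(2)))*l = ((11 + ((-1 - 2) + 6))/(-4 + 2))*11 = ((11 + (-3 + 6))/(-2))*11 = ((11 + 3)*(-½))*11 = (14*(-½))*11 = -7*11 = -77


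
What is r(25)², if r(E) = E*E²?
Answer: 244140625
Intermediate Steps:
r(E) = E³
r(25)² = (25³)² = 15625² = 244140625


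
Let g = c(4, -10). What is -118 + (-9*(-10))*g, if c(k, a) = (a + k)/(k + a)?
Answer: -28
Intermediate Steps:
c(k, a) = 1 (c(k, a) = (a + k)/(a + k) = 1)
g = 1
-118 + (-9*(-10))*g = -118 - 9*(-10)*1 = -118 + 90*1 = -118 + 90 = -28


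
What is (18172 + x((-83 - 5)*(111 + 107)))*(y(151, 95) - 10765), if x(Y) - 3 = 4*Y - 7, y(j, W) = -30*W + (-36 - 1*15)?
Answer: 800390288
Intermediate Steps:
y(j, W) = -51 - 30*W (y(j, W) = -30*W + (-36 - 15) = -30*W - 51 = -51 - 30*W)
x(Y) = -4 + 4*Y (x(Y) = 3 + (4*Y - 7) = 3 + (-7 + 4*Y) = -4 + 4*Y)
(18172 + x((-83 - 5)*(111 + 107)))*(y(151, 95) - 10765) = (18172 + (-4 + 4*((-83 - 5)*(111 + 107))))*((-51 - 30*95) - 10765) = (18172 + (-4 + 4*(-88*218)))*((-51 - 2850) - 10765) = (18172 + (-4 + 4*(-19184)))*(-2901 - 10765) = (18172 + (-4 - 76736))*(-13666) = (18172 - 76740)*(-13666) = -58568*(-13666) = 800390288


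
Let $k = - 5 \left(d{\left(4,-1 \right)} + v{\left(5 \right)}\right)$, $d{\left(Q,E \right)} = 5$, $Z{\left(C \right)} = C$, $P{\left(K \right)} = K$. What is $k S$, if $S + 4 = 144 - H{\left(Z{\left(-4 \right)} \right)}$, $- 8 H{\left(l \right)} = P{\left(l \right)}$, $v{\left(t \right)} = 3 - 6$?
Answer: $-1395$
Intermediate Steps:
$v{\left(t \right)} = -3$ ($v{\left(t \right)} = 3 - 6 = -3$)
$H{\left(l \right)} = - \frac{l}{8}$
$k = -10$ ($k = - 5 \left(5 - 3\right) = \left(-5\right) 2 = -10$)
$S = \frac{279}{2}$ ($S = -4 + \left(144 - \left(- \frac{1}{8}\right) \left(-4\right)\right) = -4 + \left(144 - \frac{1}{2}\right) = -4 + \frac{287}{2} = \frac{279}{2} \approx 139.5$)
$k S = \left(-10\right) \frac{279}{2} = -1395$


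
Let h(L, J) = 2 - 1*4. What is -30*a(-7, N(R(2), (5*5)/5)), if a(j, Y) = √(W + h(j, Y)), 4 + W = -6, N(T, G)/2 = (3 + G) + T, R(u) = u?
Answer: -60*I*√3 ≈ -103.92*I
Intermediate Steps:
h(L, J) = -2 (h(L, J) = 2 - 4 = -2)
N(T, G) = 6 + 2*G + 2*T (N(T, G) = 2*((3 + G) + T) = 2*(3 + G + T) = 6 + 2*G + 2*T)
W = -10 (W = -4 - 6 = -10)
a(j, Y) = 2*I*√3 (a(j, Y) = √(-10 - 2) = √(-12) = 2*I*√3)
-30*a(-7, N(R(2), (5*5)/5)) = -60*I*√3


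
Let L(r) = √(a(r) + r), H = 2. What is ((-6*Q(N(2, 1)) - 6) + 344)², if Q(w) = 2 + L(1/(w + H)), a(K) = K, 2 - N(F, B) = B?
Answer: 106300 - 1304*√6 ≈ 1.0311e+5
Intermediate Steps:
N(F, B) = 2 - B
L(r) = √2*√r (L(r) = √(r + r) = √(2*r) = √2*√r)
Q(w) = 2 + √2*√(1/(2 + w)) (Q(w) = 2 + √2*√(1/(w + 2)) = 2 + √2*√(1/(2 + w)))
((-6*Q(N(2, 1)) - 6) + 344)² = ((-6*(2 + √2*√(1/(2 + (2 - 1*1)))) - 6) + 344)² = ((-6*(2 + √2*√(1/(2 + (2 - 1)))) - 6) + 344)² = ((-6*(2 + √2*√(1/(2 + 1))) - 6) + 344)² = ((-6*(2 + √2*√(1/3)) - 6) + 344)² = ((-6*(2 + √2*√(⅓)) - 6) + 344)² = ((-6*(2 + √2*(√3/3)) - 6) + 344)² = ((-6*(2 + √6/3) - 6) + 344)² = (((-12 - 2*√6) - 6) + 344)² = ((-18 - 2*√6) + 344)² = (326 - 2*√6)²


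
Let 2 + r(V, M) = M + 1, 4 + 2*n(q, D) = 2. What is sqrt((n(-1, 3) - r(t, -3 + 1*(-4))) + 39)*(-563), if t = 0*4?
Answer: -563*sqrt(46) ≈ -3818.5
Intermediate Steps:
n(q, D) = -1 (n(q, D) = -2 + (1/2)*2 = -2 + 1 = -1)
t = 0
r(V, M) = -1 + M (r(V, M) = -2 + (M + 1) = -2 + (1 + M) = -1 + M)
sqrt((n(-1, 3) - r(t, -3 + 1*(-4))) + 39)*(-563) = sqrt((-1 - (-1 + (-3 + 1*(-4)))) + 39)*(-563) = sqrt((-1 - (-1 + (-3 - 4))) + 39)*(-563) = sqrt((-1 - (-1 - 7)) + 39)*(-563) = sqrt((-1 - 1*(-8)) + 39)*(-563) = sqrt((-1 + 8) + 39)*(-563) = sqrt(7 + 39)*(-563) = sqrt(46)*(-563) = -563*sqrt(46)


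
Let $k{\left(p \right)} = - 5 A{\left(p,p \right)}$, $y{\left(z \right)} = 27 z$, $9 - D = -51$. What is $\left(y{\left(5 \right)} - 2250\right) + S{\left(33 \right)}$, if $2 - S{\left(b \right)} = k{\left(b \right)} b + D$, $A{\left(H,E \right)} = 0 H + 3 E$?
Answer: $14162$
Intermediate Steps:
$D = 60$ ($D = 9 - -51 = 9 + 51 = 60$)
$A{\left(H,E \right)} = 3 E$ ($A{\left(H,E \right)} = 0 + 3 E = 3 E$)
$k{\left(p \right)} = - 15 p$ ($k{\left(p \right)} = - 5 \cdot 3 p = - 15 p$)
$S{\left(b \right)} = -58 + 15 b^{2}$ ($S{\left(b \right)} = 2 - \left(- 15 b b + 60\right) = 2 - \left(- 15 b^{2} + 60\right) = 2 - \left(60 - 15 b^{2}\right) = 2 + \left(-60 + 15 b^{2}\right) = -58 + 15 b^{2}$)
$\left(y{\left(5 \right)} - 2250\right) + S{\left(33 \right)} = \left(27 \cdot 5 - 2250\right) - \left(58 - 15 \cdot 33^{2}\right) = \left(135 - 2250\right) + \left(-58 + 15 \cdot 1089\right) = -2115 + \left(-58 + 16335\right) = -2115 + 16277 = 14162$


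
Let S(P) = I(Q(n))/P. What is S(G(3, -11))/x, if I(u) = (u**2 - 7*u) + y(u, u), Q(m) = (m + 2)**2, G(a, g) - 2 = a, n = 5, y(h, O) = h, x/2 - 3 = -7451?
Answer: -43/1520 ≈ -0.028289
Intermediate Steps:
x = -14896 (x = 6 + 2*(-7451) = 6 - 14902 = -14896)
G(a, g) = 2 + a
Q(m) = (2 + m)**2
I(u) = u**2 - 6*u (I(u) = (u**2 - 7*u) + u = u**2 - 6*u)
S(P) = 2107/P (S(P) = ((2 + 5)**2*(-6 + (2 + 5)**2))/P = (7**2*(-6 + 7**2))/P = (49*(-6 + 49))/P = (49*43)/P = 2107/P)
S(G(3, -11))/x = (2107/(2 + 3))/(-14896) = (2107/5)*(-1/14896) = -43/1520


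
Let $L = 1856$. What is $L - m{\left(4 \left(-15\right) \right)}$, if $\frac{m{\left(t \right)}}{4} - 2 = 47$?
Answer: $1660$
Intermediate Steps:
$m{\left(t \right)} = 196$ ($m{\left(t \right)} = 8 + 4 \cdot 47 = 8 + 188 = 196$)
$L - m{\left(4 \left(-15\right) \right)} = 1856 - 196 = 1660$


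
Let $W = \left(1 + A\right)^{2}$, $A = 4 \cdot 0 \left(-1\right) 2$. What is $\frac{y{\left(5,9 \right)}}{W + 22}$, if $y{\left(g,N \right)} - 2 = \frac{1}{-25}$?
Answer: $\frac{49}{575} \approx 0.085217$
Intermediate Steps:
$y{\left(g,N \right)} = \frac{49}{25}$ ($y{\left(g,N \right)} = 2 + \frac{1}{-25} = 2 - \frac{1}{25} = \frac{49}{25}$)
$A = 0$ ($A = 0 \left(-1\right) 2 = 0 \cdot 2 = 0$)
$W = 1$ ($W = \left(1 + 0\right)^{2} = 1^{2} = 1$)
$\frac{y{\left(5,9 \right)}}{W + 22} = \frac{49}{25 \left(1 + 22\right)} = \frac{49}{25 \cdot 23} = \frac{49}{25} \cdot \frac{1}{23} = \frac{49}{575}$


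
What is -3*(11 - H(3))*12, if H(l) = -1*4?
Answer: -540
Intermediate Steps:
H(l) = -4
-3*(11 - H(3))*12 = -3*(11 - 1*(-4))*12 = -3*(11 + 4)*12 = -3*15*12 = -45*12 = -540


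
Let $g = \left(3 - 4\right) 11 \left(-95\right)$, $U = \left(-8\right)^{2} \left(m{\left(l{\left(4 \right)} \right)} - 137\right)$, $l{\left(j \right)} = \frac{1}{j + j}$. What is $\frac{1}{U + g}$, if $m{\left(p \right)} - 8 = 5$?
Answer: $- \frac{1}{6891} \approx -0.00014512$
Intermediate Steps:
$l{\left(j \right)} = \frac{1}{2 j}$
$m{\left(p \right)} = 13$ ($m{\left(p \right)} = 8 + 5 = 13$)
$U = -7936$ ($U = \left(-8\right)^{2} \left(13 - 137\right) = 64 \left(-124\right) = -7936$)
$g = 1045$ ($g = \left(-1\right) 11 \left(-95\right) = \left(-11\right) \left(-95\right) = 1045$)
$\frac{1}{U + g} = \frac{1}{-7936 + 1045} = \frac{1}{-6891} = - \frac{1}{6891}$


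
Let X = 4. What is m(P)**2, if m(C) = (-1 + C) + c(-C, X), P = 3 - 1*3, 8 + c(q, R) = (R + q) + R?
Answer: 1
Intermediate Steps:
c(q, R) = -8 + q + 2*R (c(q, R) = -8 + ((R + q) + R) = -8 + (q + 2*R) = -8 + q + 2*R)
P = 0 (P = 3 - 3 = 0)
m(C) = -1 (m(C) = (-1 + C) + (-8 - C + 2*4) = (-1 + C) + (-8 - C + 8) = (-1 + C) - C = -1)
m(P)**2 = (-1)**2 = 1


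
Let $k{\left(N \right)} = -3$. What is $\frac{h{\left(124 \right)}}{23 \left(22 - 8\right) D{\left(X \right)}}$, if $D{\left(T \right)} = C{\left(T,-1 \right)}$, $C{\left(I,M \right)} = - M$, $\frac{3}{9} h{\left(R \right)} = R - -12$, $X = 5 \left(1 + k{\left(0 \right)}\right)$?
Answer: $\frac{204}{161} \approx 1.2671$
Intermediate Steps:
$X = -10$ ($X = 5 \left(1 - 3\right) = 5 \left(-2\right) = -10$)
$h{\left(R \right)} = 36 + 3 R$ ($h{\left(R \right)} = 3 \left(R - -12\right) = 3 \left(R + 12\right) = 3 \left(12 + R\right) = 36 + 3 R$)
$D{\left(T \right)} = 1$ ($D{\left(T \right)} = \left(-1\right) \left(-1\right) = 1$)
$\frac{h{\left(124 \right)}}{23 \left(22 - 8\right) D{\left(X \right)}} = \frac{36 + 3 \cdot 124}{23 \left(22 - 8\right) 1} = \frac{36 + 372}{23 \cdot 14 \cdot 1} = \frac{408}{322 \cdot 1} = \frac{408}{322} = 408 \cdot \frac{1}{322} = \frac{204}{161}$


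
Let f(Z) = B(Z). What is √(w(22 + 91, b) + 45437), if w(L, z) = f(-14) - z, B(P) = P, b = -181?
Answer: 2*√11401 ≈ 213.55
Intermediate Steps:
f(Z) = Z
w(L, z) = -14 - z
√(w(22 + 91, b) + 45437) = √((-14 - 1*(-181)) + 45437) = √((-14 + 181) + 45437) = √(167 + 45437) = √45604 = 2*√11401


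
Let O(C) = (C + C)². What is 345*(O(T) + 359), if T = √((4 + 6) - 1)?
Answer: 136275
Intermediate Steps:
T = 3 (T = √(10 - 1) = √9 = 3)
O(C) = 4*C² (O(C) = (2*C)² = 4*C²)
345*(O(T) + 359) = 345*(4*3² + 359) = 345*(4*9 + 359) = 345*(36 + 359) = 345*395 = 136275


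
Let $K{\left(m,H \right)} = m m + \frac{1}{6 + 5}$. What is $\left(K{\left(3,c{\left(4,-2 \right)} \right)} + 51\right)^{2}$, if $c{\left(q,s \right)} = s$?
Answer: $\frac{436921}{121} \approx 3610.9$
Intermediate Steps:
$K{\left(m,H \right)} = \frac{1}{11} + m^{2}$ ($K{\left(m,H \right)} = m^{2} + \frac{1}{11} = \frac{1}{11} + m^{2}$)
$\left(K{\left(3,c{\left(4,-2 \right)} \right)} + 51\right)^{2} = \left(\left(\frac{1}{11} + 3^{2}\right) + 51\right)^{2} = \left(\left(\frac{1}{11} + 9\right) + 51\right)^{2} = \left(\frac{100}{11} + 51\right)^{2} = \left(\frac{661}{11}\right)^{2} = \frac{436921}{121}$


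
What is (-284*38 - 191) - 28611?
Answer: -39594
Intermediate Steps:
(-284*38 - 191) - 28611 = (-10792 - 191) - 28611 = -10983 - 28611 = -39594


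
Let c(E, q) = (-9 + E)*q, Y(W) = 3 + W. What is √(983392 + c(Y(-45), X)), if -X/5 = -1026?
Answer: √721762 ≈ 849.57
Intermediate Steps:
X = 5130 (X = -5*(-1026) = 5130)
c(E, q) = q*(-9 + E)
√(983392 + c(Y(-45), X)) = √(983392 + 5130*(-9 + (3 - 45))) = √(983392 + 5130*(-9 - 42)) = √(983392 + 5130*(-51)) = √(983392 - 261630) = √721762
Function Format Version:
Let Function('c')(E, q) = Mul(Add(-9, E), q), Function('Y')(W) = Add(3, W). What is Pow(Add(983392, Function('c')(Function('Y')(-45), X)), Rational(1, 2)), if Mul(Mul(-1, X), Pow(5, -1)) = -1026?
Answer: Pow(721762, Rational(1, 2)) ≈ 849.57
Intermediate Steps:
X = 5130 (X = Mul(-5, -1026) = 5130)
Function('c')(E, q) = Mul(q, Add(-9, E))
Pow(Add(983392, Function('c')(Function('Y')(-45), X)), Rational(1, 2)) = Pow(Add(983392, Mul(5130, Add(-9, Add(3, -45)))), Rational(1, 2)) = Pow(Add(983392, Mul(5130, Add(-9, -42))), Rational(1, 2)) = Pow(Add(983392, Mul(5130, -51)), Rational(1, 2)) = Pow(Add(983392, -261630), Rational(1, 2)) = Pow(721762, Rational(1, 2))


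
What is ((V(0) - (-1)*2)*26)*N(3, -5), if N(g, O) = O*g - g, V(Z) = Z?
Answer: -936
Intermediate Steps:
N(g, O) = -g + O*g
((V(0) - (-1)*2)*26)*N(3, -5) = ((0 - (-1)*2)*26)*(3*(-1 - 5)) = ((0 - 1*(-2))*26)*(3*(-6)) = ((0 + 2)*26)*(-18) = (2*26)*(-18) = 52*(-18) = -936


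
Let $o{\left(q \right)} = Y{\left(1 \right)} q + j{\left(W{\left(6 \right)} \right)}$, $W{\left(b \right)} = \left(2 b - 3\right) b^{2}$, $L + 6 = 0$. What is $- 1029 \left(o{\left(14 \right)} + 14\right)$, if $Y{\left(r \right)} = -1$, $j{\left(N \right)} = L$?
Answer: $6174$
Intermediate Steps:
$L = -6$ ($L = -6 + 0 = -6$)
$W{\left(b \right)} = b^{2} \left(-3 + 2 b\right)$ ($W{\left(b \right)} = \left(-3 + 2 b\right) b^{2} = b^{2} \left(-3 + 2 b\right)$)
$j{\left(N \right)} = -6$
$o{\left(q \right)} = -6 - q$ ($o{\left(q \right)} = - q - 6 = -6 - q$)
$- 1029 \left(o{\left(14 \right)} + 14\right) = - 1029 \left(\left(-6 - 14\right) + 14\right) = - 1029 \left(-20 + 14\right) = \left(-1029\right) \left(-6\right) = 6174$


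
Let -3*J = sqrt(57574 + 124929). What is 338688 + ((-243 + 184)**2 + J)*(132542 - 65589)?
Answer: 233402081 - 66953*sqrt(182503)/3 ≈ 2.2387e+8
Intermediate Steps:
J = -sqrt(182503)/3 (J = -sqrt(57574 + 124929)/3 = -sqrt(182503)/3 ≈ -142.40)
338688 + ((-243 + 184)**2 + J)*(132542 - 65589) = 338688 + ((-243 + 184)**2 - sqrt(182503)/3)*(132542 - 65589) = 338688 + ((-59)**2 - sqrt(182503)/3)*66953 = 338688 + (3481 - sqrt(182503)/3)*66953 = 338688 + (233063393 - 66953*sqrt(182503)/3) = 233402081 - 66953*sqrt(182503)/3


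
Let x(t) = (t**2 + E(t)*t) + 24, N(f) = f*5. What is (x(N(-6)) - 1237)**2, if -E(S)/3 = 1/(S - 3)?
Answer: 12061729/121 ≈ 99684.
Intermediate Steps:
E(S) = -3/(-3 + S) (E(S) = -3/(S - 3) = -3/(-3 + S))
N(f) = 5*f
x(t) = 24 + t**2 - 3*t/(-3 + t) (x(t) = (t**2 + (-3/(-3 + t))*t) + 24 = (t**2 - 3*t/(-3 + t)) + 24 = 24 + t**2 - 3*t/(-3 + t))
(x(N(-6)) - 1237)**2 = ((-15*(-6) + (-3 + 5*(-6))*(24 + (5*(-6))**2))/(-3 + 5*(-6)) - 1237)**2 = ((-3*(-30) + (-3 - 30)*(24 + (-30)**2))/(-3 - 30) - 1237)**2 = ((90 - 33*(24 + 900))/(-33) - 1237)**2 = (-(90 - 33*924)/33 - 1237)**2 = (-(90 - 30492)/33 - 1237)**2 = (-1/33*(-30402) - 1237)**2 = (10134/11 - 1237)**2 = (-3473/11)**2 = 12061729/121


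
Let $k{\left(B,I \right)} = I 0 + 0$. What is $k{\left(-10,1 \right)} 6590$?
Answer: $0$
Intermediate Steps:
$k{\left(B,I \right)} = 0$ ($k{\left(B,I \right)} = 0 + 0 = 0$)
$k{\left(-10,1 \right)} 6590 = 0 \cdot 6590 = 0$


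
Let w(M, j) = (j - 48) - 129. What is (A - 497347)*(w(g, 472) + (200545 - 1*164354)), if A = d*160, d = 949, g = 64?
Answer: -12606168402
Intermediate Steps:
w(M, j) = -177 + j (w(M, j) = (-48 + j) - 129 = -177 + j)
A = 151840 (A = 949*160 = 151840)
(A - 497347)*(w(g, 472) + (200545 - 1*164354)) = (151840 - 497347)*((-177 + 472) + (200545 - 1*164354)) = -345507*(295 + (200545 - 164354)) = -345507*(295 + 36191) = -345507*36486 = -12606168402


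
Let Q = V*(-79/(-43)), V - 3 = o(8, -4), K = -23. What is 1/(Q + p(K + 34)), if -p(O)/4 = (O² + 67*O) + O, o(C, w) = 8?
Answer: -43/148599 ≈ -0.00028937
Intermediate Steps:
V = 11 (V = 3 + 8 = 11)
p(O) = -272*O - 4*O² (p(O) = -4*((O² + 67*O) + O) = -4*(O² + 68*O) = -272*O - 4*O²)
Q = 869/43 (Q = 11*(-79/(-43)) = 11*(-79*(-1/43)) = 11*(79/43) = 869/43 ≈ 20.209)
1/(Q + p(K + 34)) = 1/(869/43 - 4*(-23 + 34)*(68 + (-23 + 34))) = 1/(869/43 - 4*11*(68 + 11)) = 1/(869/43 - 4*11*79) = 1/(869/43 - 3476) = 1/(-148599/43) = -43/148599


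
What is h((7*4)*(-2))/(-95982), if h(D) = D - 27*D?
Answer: -728/47991 ≈ -0.015170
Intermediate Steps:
h(D) = -26*D (h(D) = D - 27*D = -26*D)
h((7*4)*(-2))/(-95982) = -26*7*4*(-2)/(-95982) = -728*(-2)*(-1/95982) = -26*(-56)*(-1/95982) = 1456*(-1/95982) = -728/47991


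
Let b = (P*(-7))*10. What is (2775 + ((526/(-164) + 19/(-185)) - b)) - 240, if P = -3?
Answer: 35220037/15170 ≈ 2321.7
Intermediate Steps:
b = 210 (b = -3*(-7)*10 = 21*10 = 210)
(2775 + ((526/(-164) + 19/(-185)) - b)) - 240 = (2775 + ((526/(-164) + 19/(-185)) - 1*210)) - 240 = (2775 + ((526*(-1/164) + 19*(-1/185)) - 210)) - 240 = (2775 + ((-263/82 - 19/185) - 210)) - 240 = (2775 + (-50213/15170 - 210)) - 240 = (2775 - 3235913/15170) - 240 = 38860837/15170 - 240 = 35220037/15170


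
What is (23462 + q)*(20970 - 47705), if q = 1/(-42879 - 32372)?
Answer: -47201684122335/75251 ≈ -6.2726e+8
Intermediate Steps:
q = -1/75251 (q = 1/(-75251) = -1/75251 ≈ -1.3289e-5)
(23462 + q)*(20970 - 47705) = (23462 - 1/75251)*(20970 - 47705) = (1765538961/75251)*(-26735) = -47201684122335/75251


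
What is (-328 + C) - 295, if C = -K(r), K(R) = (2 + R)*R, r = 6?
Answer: -671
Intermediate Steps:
K(R) = R*(2 + R)
C = -48 (C = -6*(2 + 6) = -6*8 = -1*48 = -48)
(-328 + C) - 295 = (-328 - 48) - 295 = -376 - 295 = -671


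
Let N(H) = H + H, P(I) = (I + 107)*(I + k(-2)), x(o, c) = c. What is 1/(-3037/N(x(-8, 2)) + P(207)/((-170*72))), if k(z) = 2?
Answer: -6120/4679423 ≈ -0.0013079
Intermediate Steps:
P(I) = (2 + I)*(107 + I) (P(I) = (I + 107)*(I + 2) = (107 + I)*(2 + I) = (2 + I)*(107 + I))
N(H) = 2*H
1/(-3037/N(x(-8, 2)) + P(207)/((-170*72))) = 1/(-3037/(2*2) + (214 + 207² + 109*207)/((-170*72))) = 1/(-3037/4 + (214 + 42849 + 22563)/(-12240)) = 1/(-3037*¼ + 65626*(-1/12240)) = 1/(-3037/4 - 32813/6120) = 1/(-4679423/6120) = -6120/4679423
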